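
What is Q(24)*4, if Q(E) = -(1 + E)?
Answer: -100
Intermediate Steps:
Q(E) = -1 - E
Q(24)*4 = (-1 - 1*24)*4 = (-1 - 24)*4 = -25*4 = -100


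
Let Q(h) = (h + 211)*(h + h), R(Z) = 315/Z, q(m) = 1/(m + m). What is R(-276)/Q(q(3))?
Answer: -135/8326 ≈ -0.016214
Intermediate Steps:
q(m) = 1/(2*m)
Q(h) = 2*h*(211 + h) (Q(h) = (211 + h)*(2*h) = 2*h*(211 + h))
R(-276)/Q(q(3)) = (315/(-276))/((2*((1/2)/3)*(211 + (1/2)/3))) = (315*(-1/276))/((2*((1/2)*(1/3))*(211 + (1/2)*(1/3)))) = -105*3/(211 + 1/6)/92 = -105/(92*(2*(1/6)*(1267/6))) = -105/(92*1267/18) = -105/92*18/1267 = -135/8326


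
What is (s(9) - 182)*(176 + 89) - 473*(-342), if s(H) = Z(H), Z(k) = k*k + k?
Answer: 137386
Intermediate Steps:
Z(k) = k + k² (Z(k) = k² + k = k + k²)
s(H) = H*(1 + H)
(s(9) - 182)*(176 + 89) - 473*(-342) = (9*(1 + 9) - 182)*(176 + 89) - 473*(-342) = (9*10 - 182)*265 + 161766 = (90 - 182)*265 + 161766 = -92*265 + 161766 = -24380 + 161766 = 137386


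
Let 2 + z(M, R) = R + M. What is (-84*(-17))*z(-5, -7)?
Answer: -19992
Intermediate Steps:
z(M, R) = -2 + M + R (z(M, R) = -2 + (R + M) = -2 + (M + R) = -2 + M + R)
(-84*(-17))*z(-5, -7) = (-84*(-17))*(-2 - 5 - 7) = 1428*(-14) = -19992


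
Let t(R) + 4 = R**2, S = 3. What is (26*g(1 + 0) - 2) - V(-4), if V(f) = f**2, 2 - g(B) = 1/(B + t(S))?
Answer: 89/3 ≈ 29.667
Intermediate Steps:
t(R) = -4 + R**2
g(B) = 2 - 1/(5 + B) (g(B) = 2 - 1/(B + (-4 + 3**2)) = 2 - 1/(B + (-4 + 9)) = 2 - 1/(B + 5) = 2 - 1/(5 + B))
(26*g(1 + 0) - 2) - V(-4) = (26*((9 + 2*(1 + 0))/(5 + (1 + 0))) - 2) - 1*(-4)**2 = (26*((9 + 2*1)/(5 + 1)) - 2) - 1*16 = (26*((9 + 2)/6) - 2) - 16 = (26*((1/6)*11) - 2) - 16 = (26*(11/6) - 2) - 16 = (143/3 - 2) - 16 = 137/3 - 16 = 89/3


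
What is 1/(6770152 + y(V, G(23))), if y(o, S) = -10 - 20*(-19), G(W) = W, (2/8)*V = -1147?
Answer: 1/6770522 ≈ 1.4770e-7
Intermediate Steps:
V = -4588 (V = 4*(-1147) = -4588)
y(o, S) = 370 (y(o, S) = -10 + 380 = 370)
1/(6770152 + y(V, G(23))) = 1/(6770152 + 370) = 1/6770522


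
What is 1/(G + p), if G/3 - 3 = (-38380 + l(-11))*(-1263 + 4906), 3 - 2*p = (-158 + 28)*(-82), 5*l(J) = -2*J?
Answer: -10/4194122519 ≈ -2.3843e-9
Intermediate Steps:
l(J) = -2*J/5 (l(J) = (-2*J)/5 = -2*J/5)
p = -10657/2 (p = 3/2 - (-158 + 28)*(-82)/2 = 3/2 - (-65)*(-82) = 3/2 - ½*10660 = 3/2 - 5330 = -10657/2 ≈ -5328.5)
G = -2097034617/5 (G = 9 + 3*((-38380 - ⅖*(-11))*(-1263 + 4906)) = 9 + 3*((-38380 + 22/5)*3643) = 9 + 3*(-191878/5*3643) = 9 + 3*(-699011554/5) = 9 - 2097034662/5 = -2097034617/5 ≈ -4.1941e+8)
1/(G + p) = 1/(-2097034617/5 - 10657/2) = 1/(-4194122519/10) = -10/4194122519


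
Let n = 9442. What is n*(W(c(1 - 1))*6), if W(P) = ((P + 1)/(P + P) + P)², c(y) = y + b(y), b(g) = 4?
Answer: 19389147/16 ≈ 1.2118e+6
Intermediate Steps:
c(y) = 4 + y (c(y) = y + 4 = 4 + y)
W(P) = (P + (1 + P)/(2*P))² (W(P) = ((1 + P)/((2*P)) + P)² = ((1 + P)*(1/(2*P)) + P)² = ((1 + P)/(2*P) + P)² = (P + (1 + P)/(2*P))²)
n*(W(c(1 - 1))*6) = 9442*(((1 + (4 + (1 - 1)) + 2*(4 + (1 - 1))²)²/(4*(4 + (1 - 1))²))*6) = 9442*(((1 + (4 + 0) + 2*(4 + 0)²)²/(4*(4 + 0)²))*6) = 9442*(((¼)*(1 + 4 + 2*4²)²/4²)*6) = 9442*(((¼)*(1/16)*(1 + 4 + 2*16)²)*6) = 9442*(((¼)*(1/16)*(1 + 4 + 32)²)*6) = 9442*(((¼)*(1/16)*37²)*6) = 9442*(((¼)*(1/16)*1369)*6) = 9442*((1369/64)*6) = 9442*(4107/32) = 19389147/16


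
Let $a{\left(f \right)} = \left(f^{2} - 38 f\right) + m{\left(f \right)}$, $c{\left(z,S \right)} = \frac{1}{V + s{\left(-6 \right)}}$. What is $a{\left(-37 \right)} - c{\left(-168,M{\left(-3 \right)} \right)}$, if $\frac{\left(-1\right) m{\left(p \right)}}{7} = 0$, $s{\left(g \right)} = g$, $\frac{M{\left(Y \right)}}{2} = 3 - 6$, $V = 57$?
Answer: $\frac{141524}{51} \approx 2775.0$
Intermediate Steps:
$M{\left(Y \right)} = -6$ ($M{\left(Y \right)} = 2 \left(3 - 6\right) = 2 \left(-3\right) = -6$)
$m{\left(p \right)} = 0$ ($m{\left(p \right)} = \left(-7\right) 0 = 0$)
$c{\left(z,S \right)} = \frac{1}{51}$ ($c{\left(z,S \right)} = \frac{1}{57 - 6} = \frac{1}{51}$)
$a{\left(f \right)} = f^{2} - 38 f$ ($a{\left(f \right)} = \left(f^{2} - 38 f\right) + 0 = f^{2} - 38 f$)
$a{\left(-37 \right)} - c{\left(-168,M{\left(-3 \right)} \right)} = - 37 \left(-38 - 37\right) - \frac{1}{51} = \left(-37\right) \left(-75\right) - \frac{1}{51} = 2775 - \frac{1}{51} = \frac{141524}{51}$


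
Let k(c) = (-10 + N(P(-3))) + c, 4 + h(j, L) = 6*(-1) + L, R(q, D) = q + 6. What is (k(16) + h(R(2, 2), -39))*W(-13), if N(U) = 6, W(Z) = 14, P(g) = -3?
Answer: -518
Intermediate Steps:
R(q, D) = 6 + q
h(j, L) = -10 + L (h(j, L) = -4 + (6*(-1) + L) = -4 + (-6 + L) = -10 + L)
k(c) = -4 + c (k(c) = (-10 + 6) + c = -4 + c)
(k(16) + h(R(2, 2), -39))*W(-13) = ((-4 + 16) + (-10 - 39))*14 = (12 - 49)*14 = -37*14 = -518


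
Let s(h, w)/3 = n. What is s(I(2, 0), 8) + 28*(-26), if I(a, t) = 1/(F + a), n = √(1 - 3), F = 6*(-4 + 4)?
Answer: -728 + 3*I*√2 ≈ -728.0 + 4.2426*I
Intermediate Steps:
F = 0 (F = 6*0 = 0)
n = I*√2 (n = √(-2) = I*√2 ≈ 1.4142*I)
I(a, t) = 1/a (I(a, t) = 1/(0 + a) = 1/a)
s(h, w) = 3*I*√2 (s(h, w) = 3*(I*√2) = 3*I*√2)
s(I(2, 0), 8) + 28*(-26) = 3*I*√2 + 28*(-26) = 3*I*√2 - 728 = -728 + 3*I*√2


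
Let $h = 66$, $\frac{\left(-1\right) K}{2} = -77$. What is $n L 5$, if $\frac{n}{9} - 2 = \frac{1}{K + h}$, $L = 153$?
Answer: $\frac{607257}{44} \approx 13801.0$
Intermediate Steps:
$K = 154$ ($K = \left(-2\right) \left(-77\right) = 154$)
$n = \frac{3969}{220}$ ($n = 18 + \frac{9}{154 + 66} = 18 + \frac{9}{220} = \frac{3969}{220} \approx 18.041$)
$n L 5 = \frac{3969 \cdot 153 \cdot 5}{220} = \frac{3969}{220} \cdot 765 = \frac{607257}{44}$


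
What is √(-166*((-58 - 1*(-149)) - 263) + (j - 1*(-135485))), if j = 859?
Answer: 4*√10306 ≈ 406.07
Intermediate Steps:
√(-166*((-58 - 1*(-149)) - 263) + (j - 1*(-135485))) = √(-166*((-58 - 1*(-149)) - 263) + (859 - 1*(-135485))) = √(-166*((-58 + 149) - 263) + (859 + 135485)) = √(-166*(91 - 263) + 136344) = √(-166*(-172) + 136344) = √(28552 + 136344) = √164896 = 4*√10306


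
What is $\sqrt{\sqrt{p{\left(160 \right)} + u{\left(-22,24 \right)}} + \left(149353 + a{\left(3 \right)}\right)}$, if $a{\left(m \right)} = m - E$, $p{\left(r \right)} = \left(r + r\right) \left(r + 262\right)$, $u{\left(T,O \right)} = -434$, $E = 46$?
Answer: $\sqrt{149310 + \sqrt{134606}} \approx 386.88$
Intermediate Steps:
$p{\left(r \right)} = 2 r \left(262 + r\right)$
$a{\left(m \right)} = -46 + m$ ($a{\left(m \right)} = m - 46 = -46 + m$)
$\sqrt{\sqrt{p{\left(160 \right)} + u{\left(-22,24 \right)}} + \left(149353 + a{\left(3 \right)}\right)} = \sqrt{\sqrt{2 \cdot 160 \left(262 + 160\right) - 434} + \left(149353 + \left(-46 + 3\right)\right)} = \sqrt{\sqrt{2 \cdot 160 \cdot 422 - 434} + \left(149353 - 43\right)} = \sqrt{\sqrt{135040 - 434} + 149310} = \sqrt{\sqrt{134606} + 149310} = \sqrt{149310 + \sqrt{134606}}$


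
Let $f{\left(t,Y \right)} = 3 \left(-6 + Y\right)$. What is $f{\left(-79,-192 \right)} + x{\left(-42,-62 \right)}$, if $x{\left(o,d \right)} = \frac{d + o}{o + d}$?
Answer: $-593$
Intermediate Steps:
$f{\left(t,Y \right)} = -18 + 3 Y$
$x{\left(o,d \right)} = 1$ ($x{\left(o,d \right)} = \frac{d + o}{d + o} = 1$)
$f{\left(-79,-192 \right)} + x{\left(-42,-62 \right)} = \left(-18 + 3 \left(-192\right)\right) + 1 = \left(-18 - 576\right) + 1 = -594 + 1 = -593$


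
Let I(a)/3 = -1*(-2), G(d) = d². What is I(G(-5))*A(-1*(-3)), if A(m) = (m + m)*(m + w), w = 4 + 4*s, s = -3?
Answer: -180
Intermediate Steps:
I(a) = 6 (I(a) = 3*(-1*(-2)) = 3*2 = 6)
w = -8 (w = 4 + 4*(-3) = 4 - 12 = -8)
A(m) = 2*m*(-8 + m) (A(m) = (m + m)*(m - 8) = (2*m)*(-8 + m) = 2*m*(-8 + m))
I(G(-5))*A(-1*(-3)) = 6*(2*(-1*(-3))*(-8 - 1*(-3))) = 6*(2*3*(-8 + 3)) = 6*(2*3*(-5)) = 6*(-30) = -180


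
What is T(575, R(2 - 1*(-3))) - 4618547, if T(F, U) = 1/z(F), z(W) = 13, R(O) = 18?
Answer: -60041110/13 ≈ -4.6185e+6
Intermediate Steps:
T(F, U) = 1/13
T(575, R(2 - 1*(-3))) - 4618547 = 1/13 - 4618547 = -60041110/13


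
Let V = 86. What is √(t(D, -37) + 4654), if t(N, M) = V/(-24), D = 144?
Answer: √167415/6 ≈ 68.194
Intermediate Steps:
t(N, M) = -43/12 (t(N, M) = 86/(-24) = 86*(-1/24) = -43/12)
√(t(D, -37) + 4654) = √(-43/12 + 4654) = √(55805/12) = √167415/6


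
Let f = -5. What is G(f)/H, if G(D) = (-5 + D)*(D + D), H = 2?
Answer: 50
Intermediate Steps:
G(D) = 2*D*(-5 + D) (G(D) = (-5 + D)*(2*D) = 2*D*(-5 + D))
G(f)/H = (2*(-5)*(-5 - 5))/2 = (2*(-5)*(-10))/2 = (½)*100 = 50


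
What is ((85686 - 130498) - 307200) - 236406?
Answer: -588418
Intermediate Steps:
((85686 - 130498) - 307200) - 236406 = (-44812 - 307200) - 236406 = -352012 - 236406 = -588418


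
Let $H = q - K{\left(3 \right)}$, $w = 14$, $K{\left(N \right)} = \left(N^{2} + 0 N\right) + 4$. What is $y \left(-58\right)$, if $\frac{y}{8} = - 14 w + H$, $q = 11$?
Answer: $91872$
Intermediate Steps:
$K{\left(N \right)} = 4 + N^{2}$ ($K{\left(N \right)} = \left(N^{2} + 0\right) + 4 = N^{2} + 4 = 4 + N^{2}$)
$H = -2$ ($H = 11 - \left(4 + 3^{2}\right) = 11 - \left(4 + 9\right) = 11 - 13 = -2$)
$y = -1584$ ($y = 8 \left(\left(-14\right) 14 - 2\right) = 8 \left(-196 - 2\right) = 8 \left(-198\right) = -1584$)
$y \left(-58\right) = \left(-1584\right) \left(-58\right) = 91872$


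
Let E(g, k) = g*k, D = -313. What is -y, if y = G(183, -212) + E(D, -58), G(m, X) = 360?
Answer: -18514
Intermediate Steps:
y = 18514 (y = 360 - 313*(-58) = 360 + 18154 = 18514)
-y = -1*18514 = -18514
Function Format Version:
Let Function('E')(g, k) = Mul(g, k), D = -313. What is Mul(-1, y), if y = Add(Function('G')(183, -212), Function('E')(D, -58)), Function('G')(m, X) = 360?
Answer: -18514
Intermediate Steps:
y = 18514 (y = Add(360, Mul(-313, -58)) = Add(360, 18154) = 18514)
Mul(-1, y) = Mul(-1, 18514) = -18514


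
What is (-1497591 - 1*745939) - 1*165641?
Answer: -2409171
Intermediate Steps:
(-1497591 - 1*745939) - 1*165641 = (-1497591 - 745939) - 165641 = -2243530 - 165641 = -2409171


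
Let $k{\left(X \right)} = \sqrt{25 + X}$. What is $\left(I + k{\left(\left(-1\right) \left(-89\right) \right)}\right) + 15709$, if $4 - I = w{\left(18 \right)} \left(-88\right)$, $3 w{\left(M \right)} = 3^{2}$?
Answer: $15977 + \sqrt{114} \approx 15988.0$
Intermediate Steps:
$w{\left(M \right)} = 3$ ($w{\left(M \right)} = \frac{3^{2}}{3} = \frac{1}{3} \cdot 9 = 3$)
$I = 268$ ($I = 4 - 3 \left(-88\right) = 4 - -264 = 4 + 264 = 268$)
$\left(I + k{\left(\left(-1\right) \left(-89\right) \right)}\right) + 15709 = \left(268 + \sqrt{25 - -89}\right) + 15709 = \left(268 + \sqrt{25 + 89}\right) + 15709 = \left(268 + \sqrt{114}\right) + 15709 = 15977 + \sqrt{114}$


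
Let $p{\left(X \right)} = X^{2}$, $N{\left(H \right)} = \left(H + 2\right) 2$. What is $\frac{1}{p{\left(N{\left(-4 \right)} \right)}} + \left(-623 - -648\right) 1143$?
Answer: $\frac{457201}{16} \approx 28575.0$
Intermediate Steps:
$N{\left(H \right)} = 4 + 2 H$ ($N{\left(H \right)} = \left(2 + H\right) 2 = 4 + 2 H$)
$\frac{1}{p{\left(N{\left(-4 \right)} \right)}} + \left(-623 - -648\right) 1143 = \frac{1}{\left(4 + 2 \left(-4\right)\right)^{2}} + \left(-623 - -648\right) 1143 = \frac{1}{\left(4 - 8\right)^{2}} + \left(-623 + 648\right) 1143 = \frac{1}{\left(-4\right)^{2}} + 25 \cdot 1143 = \frac{1}{16} + 28575 = \frac{457201}{16}$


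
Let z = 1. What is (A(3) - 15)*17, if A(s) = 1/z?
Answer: -238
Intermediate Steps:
A(s) = 1 (A(s) = 1/1 = 1)
(A(3) - 15)*17 = (1 - 15)*17 = -14*17 = -238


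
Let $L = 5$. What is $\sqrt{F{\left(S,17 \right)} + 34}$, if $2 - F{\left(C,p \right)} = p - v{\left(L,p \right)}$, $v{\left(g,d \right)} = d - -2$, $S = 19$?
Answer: $\sqrt{38} \approx 6.1644$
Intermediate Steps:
$v{\left(g,d \right)} = 2 + d$ ($v{\left(g,d \right)} = d + 2 = 2 + d$)
$F{\left(C,p \right)} = 4$ ($F{\left(C,p \right)} = 2 - \left(p - \left(2 + p\right)\right) = 2 - -2 = 2 + 2 = 4$)
$\sqrt{F{\left(S,17 \right)} + 34} = \sqrt{4 + 34} = \sqrt{38}$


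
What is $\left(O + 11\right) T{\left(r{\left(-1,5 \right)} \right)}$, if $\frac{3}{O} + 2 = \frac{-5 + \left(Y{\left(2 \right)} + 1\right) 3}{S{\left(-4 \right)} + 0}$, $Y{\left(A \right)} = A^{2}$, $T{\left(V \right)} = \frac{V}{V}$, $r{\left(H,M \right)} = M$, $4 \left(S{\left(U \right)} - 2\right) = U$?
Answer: $\frac{91}{8} \approx 11.375$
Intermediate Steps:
$S{\left(U \right)} = 2 + \frac{U}{4}$
$T{\left(V \right)} = 1$
$O = \frac{3}{8}$ ($O = \frac{3}{-2 + \frac{-5 + \left(2^{2} + 1\right) 3}{\left(2 + \frac{1}{4} \left(-4\right)\right) + 0}} = \frac{3}{-2 + \frac{-5 + \left(4 + 1\right) 3}{\left(2 - 1\right) + 0}} = \frac{3}{-2 + \frac{-5 + 5 \cdot 3}{1 + 0}} = \frac{3}{-2 + \frac{-5 + 15}{1}} = \frac{3}{-2 + 10 \cdot 1} = \frac{3}{-2 + 10} = \frac{3}{8} \approx 0.375$)
$\left(O + 11\right) T{\left(r{\left(-1,5 \right)} \right)} = \left(\frac{3}{8} + 11\right) 1 = \frac{91}{8} \cdot 1 = \frac{91}{8}$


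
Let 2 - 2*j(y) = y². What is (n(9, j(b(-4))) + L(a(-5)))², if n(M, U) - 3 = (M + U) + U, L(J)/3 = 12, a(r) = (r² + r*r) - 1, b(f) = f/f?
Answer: 2401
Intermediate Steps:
b(f) = 1
a(r) = -1 + 2*r² (a(r) = (r² + r²) - 1 = 2*r² - 1 = -1 + 2*r²)
j(y) = 1 - y²/2
L(J) = 36 (L(J) = 3*12 = 36)
n(M, U) = 3 + M + 2*U (n(M, U) = 3 + ((M + U) + U) = 3 + (M + 2*U) = 3 + M + 2*U)
(n(9, j(b(-4))) + L(a(-5)))² = ((3 + 9 + 2*(1 - ½*1²)) + 36)² = ((3 + 9 + 2*(1 - ½*1)) + 36)² = ((3 + 9 + 2*(1 - ½)) + 36)² = ((3 + 9 + 2*(½)) + 36)² = ((3 + 9 + 1) + 36)² = (13 + 36)² = 49² = 2401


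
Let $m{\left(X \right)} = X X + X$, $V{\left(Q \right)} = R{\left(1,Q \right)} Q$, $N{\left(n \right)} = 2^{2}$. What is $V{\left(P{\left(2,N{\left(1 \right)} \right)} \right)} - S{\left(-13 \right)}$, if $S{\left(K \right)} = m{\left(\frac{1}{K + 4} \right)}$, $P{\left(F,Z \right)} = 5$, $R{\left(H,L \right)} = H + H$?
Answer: $\frac{818}{81} \approx 10.099$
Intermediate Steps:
$R{\left(H,L \right)} = 2 H$
$N{\left(n \right)} = 4$
$V{\left(Q \right)} = 2 Q$ ($V{\left(Q \right)} = 2 \cdot 1 Q = 2 Q$)
$m{\left(X \right)} = X + X^{2}$ ($m{\left(X \right)} = X^{2} + X = X + X^{2}$)
$S{\left(K \right)} = \frac{1 + \frac{1}{4 + K}}{4 + K}$ ($S{\left(K \right)} = \frac{1 + \frac{1}{K + 4}}{K + 4} = \frac{1 + \frac{1}{4 + K}}{4 + K}$)
$V{\left(P{\left(2,N{\left(1 \right)} \right)} \right)} - S{\left(-13 \right)} = 2 \cdot 5 - \frac{5 - 13}{\left(4 - 13\right)^{2}} = 10 - \frac{1}{81} \left(-8\right) = 10 - - \frac{8}{81} = 10 + \frac{8}{81} = \frac{818}{81}$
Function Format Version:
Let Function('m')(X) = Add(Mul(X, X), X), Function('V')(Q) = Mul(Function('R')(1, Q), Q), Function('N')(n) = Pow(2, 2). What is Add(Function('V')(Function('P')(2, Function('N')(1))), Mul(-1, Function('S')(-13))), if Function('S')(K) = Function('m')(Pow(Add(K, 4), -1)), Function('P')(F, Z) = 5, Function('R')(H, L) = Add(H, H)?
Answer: Rational(818, 81) ≈ 10.099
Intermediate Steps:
Function('R')(H, L) = Mul(2, H)
Function('N')(n) = 4
Function('V')(Q) = Mul(2, Q) (Function('V')(Q) = Mul(Mul(2, 1), Q) = Mul(2, Q))
Function('m')(X) = Add(X, Pow(X, 2)) (Function('m')(X) = Add(Pow(X, 2), X) = Add(X, Pow(X, 2)))
Function('S')(K) = Mul(Pow(Add(4, K), -1), Add(1, Pow(Add(4, K), -1))) (Function('S')(K) = Mul(Pow(Add(K, 4), -1), Add(1, Pow(Add(K, 4), -1))) = Mul(Pow(Add(4, K), -1), Add(1, Pow(Add(4, K), -1))))
Add(Function('V')(Function('P')(2, Function('N')(1))), Mul(-1, Function('S')(-13))) = Add(Mul(2, 5), Mul(-1, Mul(Pow(Add(4, -13), -2), Add(5, -13)))) = Add(10, Mul(-1, Mul(Pow(-9, -2), -8))) = Add(10, Mul(-1, Mul(Rational(1, 81), -8))) = Add(10, Mul(-1, Rational(-8, 81))) = Add(10, Rational(8, 81)) = Rational(818, 81)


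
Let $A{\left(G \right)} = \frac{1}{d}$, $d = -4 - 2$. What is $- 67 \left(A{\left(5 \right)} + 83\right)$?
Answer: $- \frac{33299}{6} \approx -5549.8$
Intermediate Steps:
$d = -6$ ($d = -4 - 2 = -6$)
$A{\left(G \right)} = - \frac{1}{6}$ ($A{\left(G \right)} = \frac{1}{-6} = - \frac{1}{6}$)
$- 67 \left(A{\left(5 \right)} + 83\right) = - 67 \left(- \frac{1}{6} + 83\right) = \left(-67\right) \frac{497}{6} = - \frac{33299}{6}$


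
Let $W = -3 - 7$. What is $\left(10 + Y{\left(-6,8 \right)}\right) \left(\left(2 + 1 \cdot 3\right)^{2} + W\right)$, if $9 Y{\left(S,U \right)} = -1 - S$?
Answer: $\frac{475}{3} \approx 158.33$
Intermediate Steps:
$Y{\left(S,U \right)} = - \frac{1}{9} - \frac{S}{9}$ ($Y{\left(S,U \right)} = \frac{-1 - S}{9} = - \frac{1}{9} - \frac{S}{9}$)
$W = -10$
$\left(10 + Y{\left(-6,8 \right)}\right) \left(\left(2 + 1 \cdot 3\right)^{2} + W\right) = \left(10 - - \frac{5}{9}\right) \left(\left(2 + 1 \cdot 3\right)^{2} - 10\right) = \left(10 + \left(- \frac{1}{9} + \frac{2}{3}\right)\right) \left(\left(2 + 3\right)^{2} - 10\right) = \left(10 + \frac{5}{9}\right) \left(5^{2} - 10\right) = \frac{95 \left(25 - 10\right)}{9} = \frac{95}{9} \cdot 15 = \frac{475}{3}$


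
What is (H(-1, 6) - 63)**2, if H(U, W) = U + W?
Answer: 3364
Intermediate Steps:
(H(-1, 6) - 63)**2 = ((-1 + 6) - 63)**2 = (5 - 63)**2 = (-58)**2 = 3364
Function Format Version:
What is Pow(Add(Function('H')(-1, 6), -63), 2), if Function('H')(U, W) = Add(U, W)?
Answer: 3364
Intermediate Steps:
Pow(Add(Function('H')(-1, 6), -63), 2) = Pow(Add(Add(-1, 6), -63), 2) = Pow(Add(5, -63), 2) = Pow(-58, 2) = 3364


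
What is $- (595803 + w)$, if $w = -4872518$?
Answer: $4276715$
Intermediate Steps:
$- (595803 + w) = - (595803 - 4872518) = \left(-1\right) \left(-4276715\right) = 4276715$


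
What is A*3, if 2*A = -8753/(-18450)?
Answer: 8753/12300 ≈ 0.71163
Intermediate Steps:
A = 8753/36900 (A = (-8753/(-18450))/2 = (-8753*(-1/18450))/2 = (½)*(8753/18450) = 8753/36900 ≈ 0.23721)
A*3 = (8753/36900)*3 = 8753/12300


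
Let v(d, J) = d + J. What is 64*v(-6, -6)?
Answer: -768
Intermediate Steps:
v(d, J) = J + d
64*v(-6, -6) = 64*(-6 - 6) = 64*(-12) = -768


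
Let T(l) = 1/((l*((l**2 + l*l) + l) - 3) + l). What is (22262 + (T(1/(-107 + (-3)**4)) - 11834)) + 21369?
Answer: 424326571/13345 ≈ 31797.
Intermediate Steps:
T(l) = 1/(-3 + l + l*(l + 2*l**2)) (T(l) = 1/((l*((l**2 + l**2) + l) - 3) + l) = 1/((l*(2*l**2 + l) - 3) + l) = 1/((l*(l + 2*l**2) - 3) + l) = 1/((-3 + l*(l + 2*l**2)) + l) = 1/(-3 + l + l*(l + 2*l**2)))
(22262 + (T(1/(-107 + (-3)**4)) - 11834)) + 21369 = (22262 + (1/(-3 + 1/(-107 + (-3)**4) + (1/(-107 + (-3)**4))**2 + 2*(1/(-107 + (-3)**4))**3) - 11834)) + 21369 = (22262 + (1/(-3 + 1/(-107 + 81) + (1/(-107 + 81))**2 + 2*(1/(-107 + 81))**3) - 11834)) + 21369 = (22262 + (1/(-3 + 1/(-26) + (1/(-26))**2 + 2*(1/(-26))**3) - 11834)) + 21369 = (22262 + (1/(-3 - 1/26 + (-1/26)**2 + 2*(-1/26)**3) - 11834)) + 21369 = (22262 + (1/(-3 - 1/26 + 1/676 + 2*(-1/17576)) - 11834)) + 21369 = (22262 + (1/(-3 - 1/26 + 1/676 - 1/8788) - 11834)) + 21369 = (22262 + (1/(-13345/4394) - 11834)) + 21369 = (22262 + (-4394/13345 - 11834)) + 21369 = (22262 - 157929124/13345) + 21369 = 139157266/13345 + 21369 = 424326571/13345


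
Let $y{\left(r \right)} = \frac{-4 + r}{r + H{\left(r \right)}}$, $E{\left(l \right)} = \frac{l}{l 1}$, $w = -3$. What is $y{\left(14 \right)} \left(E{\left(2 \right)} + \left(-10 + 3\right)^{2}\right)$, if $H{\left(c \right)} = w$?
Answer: $\frac{500}{11} \approx 45.455$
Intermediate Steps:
$H{\left(c \right)} = -3$
$E{\left(l \right)} = 1$ ($E{\left(l \right)} = \frac{l}{l} = 1$)
$y{\left(r \right)} = \frac{-4 + r}{-3 + r}$ ($y{\left(r \right)} = \frac{-4 + r}{r - 3} = \frac{-4 + r}{-3 + r}$)
$y{\left(14 \right)} \left(E{\left(2 \right)} + \left(-10 + 3\right)^{2}\right) = \frac{-4 + 14}{-3 + 14} \left(1 + \left(-10 + 3\right)^{2}\right) = \frac{1}{11} \cdot 10 \left(1 + \left(-7\right)^{2}\right) = \frac{1}{11} \cdot 10 \left(1 + 49\right) = \frac{10}{11} \cdot 50 = \frac{500}{11}$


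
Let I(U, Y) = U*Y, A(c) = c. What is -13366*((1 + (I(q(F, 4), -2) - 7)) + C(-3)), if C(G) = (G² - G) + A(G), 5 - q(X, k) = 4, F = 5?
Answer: -13366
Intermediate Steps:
q(X, k) = 1 (q(X, k) = 5 - 1*4 = 5 - 4 = 1)
C(G) = G² (C(G) = (G² - G) + G = G²)
-13366*((1 + (I(q(F, 4), -2) - 7)) + C(-3)) = -13366*((1 + (1*(-2) - 7)) + (-3)²) = -13366*((1 + (-2 - 7)) + 9) = -13366*((1 - 9) + 9) = -13366*(-8 + 9) = -13366*1 = -13366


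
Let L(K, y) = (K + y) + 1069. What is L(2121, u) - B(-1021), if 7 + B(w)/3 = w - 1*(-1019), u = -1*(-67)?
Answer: 3284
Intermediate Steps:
u = 67
B(w) = 3036 + 3*w (B(w) = -21 + 3*(w - 1*(-1019)) = -21 + 3*(w + 1019) = -21 + 3*(1019 + w) = -21 + (3057 + 3*w) = 3036 + 3*w)
L(K, y) = 1069 + K + y
L(2121, u) - B(-1021) = (1069 + 2121 + 67) - (3036 + 3*(-1021)) = 3257 - (3036 - 3063) = 3257 - 1*(-27) = 3257 + 27 = 3284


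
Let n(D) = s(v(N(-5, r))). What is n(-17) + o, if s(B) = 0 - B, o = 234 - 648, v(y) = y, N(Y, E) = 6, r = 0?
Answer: -420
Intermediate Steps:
o = -414
s(B) = -B
n(D) = -6 (n(D) = -1*6 = -6)
n(-17) + o = -6 - 414 = -420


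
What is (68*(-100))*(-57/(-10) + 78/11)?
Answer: -956760/11 ≈ -86978.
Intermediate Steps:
(68*(-100))*(-57/(-10) + 78/11) = -6800*(-57*(-⅒) + 78*(1/11)) = -6800*(57/10 + 78/11) = -6800*1407/110 = -956760/11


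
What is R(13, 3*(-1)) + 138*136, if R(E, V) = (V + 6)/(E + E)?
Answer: 487971/26 ≈ 18768.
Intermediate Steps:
R(E, V) = (6 + V)/(2*E) (R(E, V) = (6 + V)/((2*E)) = (6 + V)*(1/(2*E)) = (6 + V)/(2*E))
R(13, 3*(-1)) + 138*136 = (½)*(6 + 3*(-1))/13 + 138*136 = (½)*(1/13)*(6 - 3) + 18768 = (½)*(1/13)*3 + 18768 = 3/26 + 18768 = 487971/26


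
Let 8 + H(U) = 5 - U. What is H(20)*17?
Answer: -391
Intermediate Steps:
H(U) = -3 - U (H(U) = -8 + (5 - U) = -3 - U)
H(20)*17 = (-3 - 1*20)*17 = (-3 - 20)*17 = -23*17 = -391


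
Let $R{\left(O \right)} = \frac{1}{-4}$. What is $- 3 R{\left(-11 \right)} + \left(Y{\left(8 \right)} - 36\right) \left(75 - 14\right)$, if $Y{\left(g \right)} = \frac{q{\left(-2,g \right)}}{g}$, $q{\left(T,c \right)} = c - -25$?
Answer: $- \frac{15549}{8} \approx -1943.6$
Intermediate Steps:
$q{\left(T,c \right)} = 25 + c$ ($q{\left(T,c \right)} = c + 25 = 25 + c$)
$R{\left(O \right)} = - \frac{1}{4}$
$Y{\left(g \right)} = \frac{25 + g}{g}$
$- 3 R{\left(-11 \right)} + \left(Y{\left(8 \right)} - 36\right) \left(75 - 14\right) = \left(-3\right) \left(- \frac{1}{4}\right) + \left(\frac{25 + 8}{8} - 36\right) \left(75 - 14\right) = \frac{3}{4} + \left(\frac{1}{8} \cdot 33 - 36\right) 61 = \frac{3}{4} + \left(\frac{33}{8} - 36\right) 61 = \frac{3}{4} - \frac{15555}{8} = - \frac{15549}{8}$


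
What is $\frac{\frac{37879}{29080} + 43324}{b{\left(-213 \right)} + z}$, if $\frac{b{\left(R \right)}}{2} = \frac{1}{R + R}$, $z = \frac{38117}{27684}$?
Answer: $\frac{619103422130409}{19607764330} \approx 31574.0$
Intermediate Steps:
$z = \frac{38117}{27684}$ ($z = 38117 \cdot \frac{1}{27684} = \frac{38117}{27684} \approx 1.3769$)
$b{\left(R \right)} = \frac{1}{R}$ ($b{\left(R \right)} = \frac{2}{R + R} = \frac{2}{2 R} = 2 \frac{1}{2 R} = \frac{1}{R}$)
$\frac{\frac{37879}{29080} + 43324}{b{\left(-213 \right)} + z} = \frac{\frac{37879}{29080} + 43324}{\frac{1}{-213} + \frac{38117}{27684}} = \frac{37879 \cdot \frac{1}{29080} + 43324}{- \frac{1}{213} + \frac{38117}{27684}} = \frac{\frac{37879}{29080} + 43324}{\frac{2697079}{1965564}} = \frac{1259899799}{29080} \cdot \frac{1965564}{2697079} = \frac{619103422130409}{19607764330}$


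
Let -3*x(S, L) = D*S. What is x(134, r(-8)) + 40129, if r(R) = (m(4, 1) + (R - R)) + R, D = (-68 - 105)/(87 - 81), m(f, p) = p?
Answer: 372752/9 ≈ 41417.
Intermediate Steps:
D = -173/6 ≈ -28.833
r(R) = 1 + R (r(R) = (1 + (R - R)) + R = (1 + 0) + R = 1 + R)
x(S, L) = 173*S/18 (x(S, L) = -(-173)*S/18 = 173*S/18)
x(134, r(-8)) + 40129 = (173/18)*134 + 40129 = 11591/9 + 40129 = 372752/9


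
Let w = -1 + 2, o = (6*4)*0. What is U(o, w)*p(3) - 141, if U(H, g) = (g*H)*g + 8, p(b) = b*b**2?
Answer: 75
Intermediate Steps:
o = 0 (o = 24*0 = 0)
p(b) = b**3
w = 1
U(H, g) = 8 + H*g**2 (U(H, g) = (H*g)*g + 8 = H*g**2 + 8 = 8 + H*g**2)
U(o, w)*p(3) - 141 = (8 + 0*1**2)*3**3 - 141 = (8 + 0*1)*27 - 141 = (8 + 0)*27 - 141 = 8*27 - 141 = 216 - 141 = 75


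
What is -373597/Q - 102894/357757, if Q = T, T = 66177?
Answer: -7392955693/1246067631 ≈ -5.9330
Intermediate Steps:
Q = 66177
-373597/Q - 102894/357757 = -373597/66177 - 102894/357757 = -373597*1/66177 - 102894*1/357757 = -19663/3483 - 102894/357757 = -7392955693/1246067631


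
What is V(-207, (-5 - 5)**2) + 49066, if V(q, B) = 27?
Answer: 49093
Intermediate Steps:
V(-207, (-5 - 5)**2) + 49066 = 27 + 49066 = 49093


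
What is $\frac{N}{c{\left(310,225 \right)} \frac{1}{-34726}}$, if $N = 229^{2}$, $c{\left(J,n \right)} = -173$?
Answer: $\frac{1821066166}{173} \approx 1.0526 \cdot 10^{7}$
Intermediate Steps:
$N = 52441$
$\frac{N}{c{\left(310,225 \right)} \frac{1}{-34726}} = \frac{52441}{\left(-173\right) \frac{1}{-34726}} = \frac{52441}{\left(-173\right) \left(- \frac{1}{34726}\right)} = \frac{52441}{\frac{173}{34726}} = 52441 \cdot \frac{34726}{173} = \frac{1821066166}{173}$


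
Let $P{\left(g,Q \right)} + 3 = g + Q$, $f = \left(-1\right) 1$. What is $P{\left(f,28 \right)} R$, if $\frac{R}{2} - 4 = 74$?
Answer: $3744$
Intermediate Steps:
$f = -1$
$P{\left(g,Q \right)} = -3 + Q + g$ ($P{\left(g,Q \right)} = -3 + \left(g + Q\right) = -3 + \left(Q + g\right) = -3 + Q + g$)
$R = 156$ ($R = 8 + 2 \cdot 74 = 8 + 148 = 156$)
$P{\left(f,28 \right)} R = \left(-3 + 28 - 1\right) 156 = 24 \cdot 156 = 3744$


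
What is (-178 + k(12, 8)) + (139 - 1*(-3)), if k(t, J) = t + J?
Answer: -16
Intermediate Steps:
k(t, J) = J + t
(-178 + k(12, 8)) + (139 - 1*(-3)) = (-178 + (8 + 12)) + (139 - 1*(-3)) = (-178 + 20) + (139 + 3) = -158 + 142 = -16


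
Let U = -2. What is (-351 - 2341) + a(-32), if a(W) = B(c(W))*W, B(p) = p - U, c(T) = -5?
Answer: -2596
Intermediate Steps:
B(p) = 2 + p (B(p) = p - 1*(-2) = p + 2 = 2 + p)
a(W) = -3*W (a(W) = (2 - 5)*W = -3*W)
(-351 - 2341) + a(-32) = (-351 - 2341) - 3*(-32) = -2692 + 96 = -2596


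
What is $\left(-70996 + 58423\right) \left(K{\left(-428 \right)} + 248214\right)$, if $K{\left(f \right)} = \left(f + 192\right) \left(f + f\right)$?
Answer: $-5660741790$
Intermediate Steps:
$K{\left(f \right)} = 2 f \left(192 + f\right)$ ($K{\left(f \right)} = \left(192 + f\right) 2 f = 2 f \left(192 + f\right)$)
$\left(-70996 + 58423\right) \left(K{\left(-428 \right)} + 248214\right) = \left(-70996 + 58423\right) \left(2 \left(-428\right) \left(192 - 428\right) + 248214\right) = - 12573 \left(2 \left(-428\right) \left(-236\right) + 248214\right) = - 12573 \left(202016 + 248214\right) = \left(-12573\right) 450230 = -5660741790$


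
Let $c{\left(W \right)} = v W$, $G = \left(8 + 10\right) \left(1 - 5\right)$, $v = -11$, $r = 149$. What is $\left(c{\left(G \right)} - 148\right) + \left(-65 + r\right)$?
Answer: $728$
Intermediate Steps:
$G = -72$ ($G = 18 \left(-4\right) = -72$)
$c{\left(W \right)} = - 11 W$
$\left(c{\left(G \right)} - 148\right) + \left(-65 + r\right) = \left(\left(-11\right) \left(-72\right) - 148\right) + \left(-65 + 149\right) = \left(792 - 148\right) + 84 = 644 + 84 = 728$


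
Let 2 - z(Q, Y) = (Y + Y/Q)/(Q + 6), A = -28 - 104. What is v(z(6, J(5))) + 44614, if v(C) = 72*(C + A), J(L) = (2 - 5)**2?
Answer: 35191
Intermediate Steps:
A = -132
J(L) = 9 (J(L) = (-3)**2 = 9)
z(Q, Y) = 2 - (Y + Y/Q)/(6 + Q) (z(Q, Y) = 2 - (Y + Y/Q)/(Q + 6) = 2 - (Y + Y/Q)/(6 + Q))
v(C) = -9504 + 72*C (v(C) = 72*(C - 132) = 72*(-132 + C) = -9504 + 72*C)
v(z(6, J(5))) + 44614 = (-9504 + 72*((-1*9 + 2*6**2 + 12*6 - 1*6*9)/(6*(6 + 6)))) + 44614 = (-9504 + 72*((1/6)*(-9 + 2*36 + 72 - 54)/12)) + 44614 = (-9504 + 72*((1/6)*(1/12)*(-9 + 72 + 72 - 54))) + 44614 = (-9504 + 72*((1/6)*(1/12)*81)) + 44614 = (-9504 + 72*(9/8)) + 44614 = (-9504 + 81) + 44614 = -9423 + 44614 = 35191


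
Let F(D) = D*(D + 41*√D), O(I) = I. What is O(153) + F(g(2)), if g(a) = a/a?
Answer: 195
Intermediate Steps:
g(a) = 1
O(153) + F(g(2)) = 153 + (1² + 41*1^(3/2)) = 153 + (1 + 41*1) = 153 + (1 + 41) = 153 + 42 = 195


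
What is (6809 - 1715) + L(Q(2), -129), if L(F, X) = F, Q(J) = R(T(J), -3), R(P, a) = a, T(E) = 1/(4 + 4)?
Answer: 5091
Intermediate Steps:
T(E) = 1/8
Q(J) = -3
(6809 - 1715) + L(Q(2), -129) = (6809 - 1715) - 3 = 5094 - 3 = 5091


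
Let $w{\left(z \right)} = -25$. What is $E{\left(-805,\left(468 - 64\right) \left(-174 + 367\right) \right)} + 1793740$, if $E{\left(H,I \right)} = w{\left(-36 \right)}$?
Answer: $1793715$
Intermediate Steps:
$E{\left(H,I \right)} = -25$
$E{\left(-805,\left(468 - 64\right) \left(-174 + 367\right) \right)} + 1793740 = -25 + 1793740 = 1793715$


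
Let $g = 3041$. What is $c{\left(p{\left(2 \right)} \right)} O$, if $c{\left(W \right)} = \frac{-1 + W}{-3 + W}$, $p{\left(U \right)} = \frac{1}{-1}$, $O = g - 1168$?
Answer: $\frac{1873}{2} \approx 936.5$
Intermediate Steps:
$O = 1873$ ($O = 3041 - 1168 = 1873$)
$p{\left(U \right)} = -1$
$c{\left(W \right)} = \frac{-1 + W}{-3 + W}$
$c{\left(p{\left(2 \right)} \right)} O = \frac{-1 - 1}{-3 - 1} \cdot 1873 = \frac{1}{-4} \left(-2\right) 1873 = \left(- \frac{1}{4}\right) \left(-2\right) 1873 = \frac{1}{2} \cdot 1873 = \frac{1873}{2}$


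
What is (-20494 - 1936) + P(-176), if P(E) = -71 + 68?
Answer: -22433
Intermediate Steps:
P(E) = -3
(-20494 - 1936) + P(-176) = (-20494 - 1936) - 3 = -22430 - 3 = -22433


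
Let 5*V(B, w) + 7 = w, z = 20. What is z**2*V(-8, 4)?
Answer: -240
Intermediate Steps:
V(B, w) = -7/5 + w/5
z**2*V(-8, 4) = 20**2*(-7/5 + (1/5)*4) = 400*(-7/5 + 4/5) = 400*(-3/5) = -240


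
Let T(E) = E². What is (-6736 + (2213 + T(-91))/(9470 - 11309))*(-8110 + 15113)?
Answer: -28941059998/613 ≈ -4.7212e+7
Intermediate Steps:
(-6736 + (2213 + T(-91))/(9470 - 11309))*(-8110 + 15113) = (-6736 + (2213 + (-91)²)/(9470 - 11309))*(-8110 + 15113) = (-6736 + (2213 + 8281)/(-1839))*7003 = (-6736 + 10494*(-1/1839))*7003 = (-6736 - 3498/613)*7003 = -4132666/613*7003 = -28941059998/613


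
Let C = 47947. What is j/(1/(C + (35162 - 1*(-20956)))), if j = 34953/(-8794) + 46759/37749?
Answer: -94516219443815/331964706 ≈ -2.8472e+5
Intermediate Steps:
j = -908242151/331964706 (j = 34953*(-1/8794) + 46759*(1/37749) = -34953/8794 + 46759/37749 = -908242151/331964706 ≈ -2.7360)
j/(1/(C + (35162 - 1*(-20956)))) = -(25161032309153/110654902 + 9516561258178/165982353) = -908242151/(331964706*(1/(47947 + (35162 + 20956)))) = -908242151/(331964706*(1/(47947 + 56118))) = -908242151/(331964706*(1/104065)) = -908242151/(331964706*1/104065) = -908242151/331964706*104065 = -94516219443815/331964706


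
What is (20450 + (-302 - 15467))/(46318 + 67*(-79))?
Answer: 4681/41025 ≈ 0.11410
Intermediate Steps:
(20450 + (-302 - 15467))/(46318 + 67*(-79)) = (20450 - 15769)/(46318 - 5293) = 4681/41025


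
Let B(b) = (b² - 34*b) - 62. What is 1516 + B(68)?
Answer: 3766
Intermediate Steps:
B(b) = -62 + b² - 34*b
1516 + B(68) = 1516 + (-62 + 68² - 34*68) = 1516 + (-62 + 4624 - 2312) = 1516 + 2250 = 3766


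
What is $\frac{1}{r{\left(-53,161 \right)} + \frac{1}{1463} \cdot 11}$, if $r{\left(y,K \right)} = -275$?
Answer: $- \frac{133}{36574} \approx -0.0036365$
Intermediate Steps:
$\frac{1}{r{\left(-53,161 \right)} + \frac{1}{1463} \cdot 11} = \frac{1}{-275 + \frac{1}{1463} \cdot 11} = \frac{1}{-275 + \frac{1}{133}} = \frac{1}{- \frac{36574}{133}} = - \frac{133}{36574}$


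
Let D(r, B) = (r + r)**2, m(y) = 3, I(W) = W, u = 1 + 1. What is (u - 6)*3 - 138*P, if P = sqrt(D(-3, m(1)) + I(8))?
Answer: -12 - 276*sqrt(11) ≈ -927.39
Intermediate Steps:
u = 2
D(r, B) = 4*r**2 (D(r, B) = (2*r)**2 = 4*r**2)
P = 2*sqrt(11) (P = sqrt(4*(-3)**2 + 8) = sqrt(4*9 + 8) = sqrt(36 + 8) = sqrt(44) = 2*sqrt(11) ≈ 6.6332)
(u - 6)*3 - 138*P = (2 - 6)*3 - 276*sqrt(11) = -4*3 - 276*sqrt(11) = -12 - 276*sqrt(11)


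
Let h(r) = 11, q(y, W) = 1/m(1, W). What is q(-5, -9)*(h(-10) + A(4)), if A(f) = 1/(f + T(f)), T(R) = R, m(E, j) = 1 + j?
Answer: -89/64 ≈ -1.3906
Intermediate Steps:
q(y, W) = 1/(1 + W)
A(f) = 1/(2*f) (A(f) = 1/(f + f) = 1/(2*f))
q(-5, -9)*(h(-10) + A(4)) = (11 + (1/2)/4)/(1 - 9) = (11 + (1/2)*(1/4))/(-8) = -(11 + 1/8)/8 = -1/8*89/8 = -89/64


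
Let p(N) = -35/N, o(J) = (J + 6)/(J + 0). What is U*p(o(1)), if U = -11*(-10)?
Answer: -550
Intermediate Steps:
o(J) = (6 + J)/J
U = 110
U*p(o(1)) = 110*(-35/(6 + 1)) = 110*(-35/(1*7)) = 110*(-35/7) = 110*(-35*1/7) = 110*(-5) = -550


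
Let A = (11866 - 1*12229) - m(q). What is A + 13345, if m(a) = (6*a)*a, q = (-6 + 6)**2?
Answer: 12982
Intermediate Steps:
q = 0 (q = 0**2 = 0)
m(a) = 6*a**2
A = -363 (A = (11866 - 1*12229) - 6*0**2 = (11866 - 12229) - 6*0 = -363 - 1*0 = -363 + 0 = -363)
A + 13345 = -363 + 13345 = 12982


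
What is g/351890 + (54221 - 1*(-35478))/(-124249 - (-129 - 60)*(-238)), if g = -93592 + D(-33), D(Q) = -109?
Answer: -47421295041/59550696590 ≈ -0.79632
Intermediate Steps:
g = -93701 (g = -93592 - 109 = -93701)
g/351890 + (54221 - 1*(-35478))/(-124249 - (-129 - 60)*(-238)) = -93701/351890 + (54221 - 1*(-35478))/(-124249 - (-129 - 60)*(-238)) = -93701*1/351890 + (54221 + 35478)/(-124249 - (-189)*(-238)) = -93701/351890 + 89699/(-124249 - 1*44982) = -93701/351890 + 89699/(-124249 - 44982) = -93701/351890 + 89699/(-169231) = -93701/351890 + 89699*(-1/169231) = -93701/351890 - 89699/169231 = -47421295041/59550696590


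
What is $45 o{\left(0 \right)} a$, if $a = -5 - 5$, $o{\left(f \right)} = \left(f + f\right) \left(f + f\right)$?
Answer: $0$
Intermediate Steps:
$o{\left(f \right)} = 4 f^{2}$ ($o{\left(f \right)} = 2 f 2 f = 4 f^{2}$)
$a = -10$ ($a = -5 - 5 = -10$)
$45 o{\left(0 \right)} a = 45 \cdot 4 \cdot 0^{2} \left(-10\right) = 45 \cdot 4 \cdot 0 \left(-10\right) = 45 \cdot 0 \left(-10\right) = 0 \left(-10\right) = 0$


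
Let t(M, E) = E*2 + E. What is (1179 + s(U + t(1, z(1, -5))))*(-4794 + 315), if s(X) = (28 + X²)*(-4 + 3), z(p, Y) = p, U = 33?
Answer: 649455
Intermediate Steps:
t(M, E) = 3*E (t(M, E) = 2*E + E = 3*E)
s(X) = -28 - X² (s(X) = (28 + X²)*(-1) = -28 - X²)
(1179 + s(U + t(1, z(1, -5))))*(-4794 + 315) = (1179 + (-28 - (33 + 3*1)²))*(-4794 + 315) = (1179 + (-28 - (33 + 3)²))*(-4479) = (1179 + (-28 - 1*36²))*(-4479) = (1179 + (-28 - 1*1296))*(-4479) = (1179 + (-28 - 1296))*(-4479) = (1179 - 1324)*(-4479) = -145*(-4479) = 649455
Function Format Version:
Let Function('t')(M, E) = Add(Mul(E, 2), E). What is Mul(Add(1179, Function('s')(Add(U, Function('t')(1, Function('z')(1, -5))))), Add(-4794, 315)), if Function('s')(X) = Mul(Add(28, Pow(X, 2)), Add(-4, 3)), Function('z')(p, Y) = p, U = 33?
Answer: 649455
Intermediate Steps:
Function('t')(M, E) = Mul(3, E) (Function('t')(M, E) = Add(Mul(2, E), E) = Mul(3, E))
Function('s')(X) = Add(-28, Mul(-1, Pow(X, 2))) (Function('s')(X) = Mul(Add(28, Pow(X, 2)), -1) = Add(-28, Mul(-1, Pow(X, 2))))
Mul(Add(1179, Function('s')(Add(U, Function('t')(1, Function('z')(1, -5))))), Add(-4794, 315)) = Mul(Add(1179, Add(-28, Mul(-1, Pow(Add(33, Mul(3, 1)), 2)))), Add(-4794, 315)) = Mul(Add(1179, Add(-28, Mul(-1, Pow(Add(33, 3), 2)))), -4479) = Mul(Add(1179, Add(-28, Mul(-1, Pow(36, 2)))), -4479) = Mul(Add(1179, Add(-28, Mul(-1, 1296))), -4479) = Mul(Add(1179, Add(-28, -1296)), -4479) = Mul(Add(1179, -1324), -4479) = Mul(-145, -4479) = 649455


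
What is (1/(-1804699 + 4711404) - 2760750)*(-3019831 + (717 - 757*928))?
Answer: 5972950205426113178/581341 ≈ 1.0274e+13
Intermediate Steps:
(1/(-1804699 + 4711404) - 2760750)*(-3019831 + (717 - 757*928)) = (1/2906705 - 2760750)*(-3019831 + (717 - 702496)) = (1/2906705 - 2760750)*(-3019831 - 701779) = -8024685828749/2906705*(-3721610) = 5972950205426113178/581341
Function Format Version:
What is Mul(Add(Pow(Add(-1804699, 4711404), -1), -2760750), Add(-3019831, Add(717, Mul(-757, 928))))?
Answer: Rational(5972950205426113178, 581341) ≈ 1.0274e+13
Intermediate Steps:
Mul(Add(Pow(Add(-1804699, 4711404), -1), -2760750), Add(-3019831, Add(717, Mul(-757, 928)))) = Mul(Add(Pow(2906705, -1), -2760750), Add(-3019831, Add(717, -702496))) = Mul(Add(Rational(1, 2906705), -2760750), Add(-3019831, -701779)) = Mul(Rational(-8024685828749, 2906705), -3721610) = Rational(5972950205426113178, 581341)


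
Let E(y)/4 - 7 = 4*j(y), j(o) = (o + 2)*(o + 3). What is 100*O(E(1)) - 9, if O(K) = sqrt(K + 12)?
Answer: -9 + 200*sqrt(58) ≈ 1514.2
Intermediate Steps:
j(o) = (2 + o)*(3 + o)
E(y) = 124 + 16*y**2 + 80*y (E(y) = 28 + 4*(4*(6 + y**2 + 5*y)) = 28 + 4*(24 + 4*y**2 + 20*y) = 28 + (96 + 16*y**2 + 80*y) = 124 + 16*y**2 + 80*y)
O(K) = sqrt(12 + K)
100*O(E(1)) - 9 = 100*sqrt(12 + (124 + 16*1**2 + 80*1)) - 9 = 100*sqrt(12 + (124 + 16*1 + 80)) - 9 = 100*sqrt(12 + (124 + 16 + 80)) - 9 = 100*sqrt(12 + 220) - 9 = 100*sqrt(232) - 9 = 100*(2*sqrt(58)) - 9 = 200*sqrt(58) - 9 = -9 + 200*sqrt(58)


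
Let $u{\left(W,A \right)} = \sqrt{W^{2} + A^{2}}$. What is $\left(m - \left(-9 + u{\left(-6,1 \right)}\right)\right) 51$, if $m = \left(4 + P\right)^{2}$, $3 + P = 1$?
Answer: $663 - 51 \sqrt{37} \approx 352.78$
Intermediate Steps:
$P = -2$ ($P = -3 + 1 = -2$)
$u{\left(W,A \right)} = \sqrt{A^{2} + W^{2}}$
$m = 4$ ($m = \left(4 - 2\right)^{2} = 2^{2} = 4$)
$\left(m - \left(-9 + u{\left(-6,1 \right)}\right)\right) 51 = \left(4 + \left(9 - \sqrt{1^{2} + \left(-6\right)^{2}}\right)\right) 51 = \left(4 + \left(9 - \sqrt{1 + 36}\right)\right) 51 = \left(4 + \left(9 - \sqrt{37}\right)\right) 51 = \left(13 - \sqrt{37}\right) 51 = 663 - 51 \sqrt{37}$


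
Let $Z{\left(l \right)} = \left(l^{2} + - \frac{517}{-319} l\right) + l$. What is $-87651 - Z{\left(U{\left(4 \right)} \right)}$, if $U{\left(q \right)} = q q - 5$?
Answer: $- \frac{2546224}{29} \approx -87801.0$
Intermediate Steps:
$U{\left(q \right)} = -5 + q^{2}$ ($U{\left(q \right)} = q^{2} - 5 = -5 + q^{2}$)
$Z{\left(l \right)} = l^{2} + \frac{76 l}{29}$ ($Z{\left(l \right)} = \left(l^{2} + \left(-517\right) \left(- \frac{1}{319}\right) l\right) + l = \left(l^{2} + \frac{47 l}{29}\right) + l = l^{2} + \frac{76 l}{29}$)
$-87651 - Z{\left(U{\left(4 \right)} \right)} = -87651 - \frac{\left(-5 + 4^{2}\right) \left(76 + 29 \left(-5 + 4^{2}\right)\right)}{29} = -87651 - \frac{\left(-5 + 16\right) \left(76 + 29 \left(-5 + 16\right)\right)}{29} = -87651 - \frac{1}{29} \cdot 11 \left(76 + 29 \cdot 11\right) = -87651 - \frac{1}{29} \cdot 11 \left(76 + 319\right) = -87651 - \frac{1}{29} \cdot 11 \cdot 395 = -87651 - \frac{4345}{29} = - \frac{2546224}{29}$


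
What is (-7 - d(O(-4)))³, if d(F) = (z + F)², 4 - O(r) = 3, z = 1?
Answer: -1331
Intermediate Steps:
O(r) = 1 (O(r) = 4 - 1*3 = 4 - 3 = 1)
d(F) = (1 + F)²
(-7 - d(O(-4)))³ = (-7 - (1 + 1)²)³ = (-7 - 1*2²)³ = (-7 - 1*4)³ = (-7 - 4)³ = (-11)³ = -1331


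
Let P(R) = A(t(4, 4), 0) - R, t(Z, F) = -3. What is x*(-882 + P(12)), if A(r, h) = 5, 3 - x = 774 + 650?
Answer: 1263269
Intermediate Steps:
x = -1421 (x = 3 - (774 + 650) = 3 - 1*1424 = 3 - 1424 = -1421)
P(R) = 5 - R
x*(-882 + P(12)) = -1421*(-882 + (5 - 1*12)) = -1421*(-882 + (5 - 12)) = -1421*(-882 - 7) = -1421*(-889) = 1263269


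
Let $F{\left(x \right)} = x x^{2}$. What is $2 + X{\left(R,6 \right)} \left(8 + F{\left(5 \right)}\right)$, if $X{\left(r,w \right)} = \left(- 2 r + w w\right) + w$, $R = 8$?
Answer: $3460$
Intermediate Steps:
$X{\left(r,w \right)} = w + w^{2} - 2 r$ ($X{\left(r,w \right)} = \left(- 2 r + w^{2}\right) + w = \left(w^{2} - 2 r\right) + w = w + w^{2} - 2 r$)
$F{\left(x \right)} = x^{3}$
$2 + X{\left(R,6 \right)} \left(8 + F{\left(5 \right)}\right) = 2 + \left(6 + 6^{2} - 16\right) \left(8 + 5^{3}\right) = 2 + \left(6 + 36 - 16\right) \left(8 + 125\right) = 2 + 26 \cdot 133 = 2 + 3458 = 3460$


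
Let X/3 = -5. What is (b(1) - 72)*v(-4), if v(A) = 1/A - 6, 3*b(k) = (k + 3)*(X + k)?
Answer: 1700/3 ≈ 566.67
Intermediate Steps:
X = -15 (X = 3*(-5) = -15)
b(k) = (-15 + k)*(3 + k)/3 (b(k) = ((k + 3)*(-15 + k))/3 = ((3 + k)*(-15 + k))/3 = ((-15 + k)*(3 + k))/3 = (-15 + k)*(3 + k)/3)
v(A) = -6 + 1/A
(b(1) - 72)*v(-4) = ((-15 - 4*1 + (1/3)*1**2) - 72)*(-6 + 1/(-4)) = ((-15 - 4 + (1/3)*1) - 72)*(-6 - 1/4) = ((-15 - 4 + 1/3) - 72)*(-25/4) = (-56/3 - 72)*(-25/4) = -272/3*(-25/4) = 1700/3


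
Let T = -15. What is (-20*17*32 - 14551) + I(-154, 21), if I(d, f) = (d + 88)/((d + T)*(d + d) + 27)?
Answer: -1324421115/52079 ≈ -25431.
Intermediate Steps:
I(d, f) = (88 + d)/(27 + 2*d*(-15 + d)) (I(d, f) = (d + 88)/((d - 15)*(d + d) + 27) = (88 + d)/((-15 + d)*(2*d) + 27) = (88 + d)/(2*d*(-15 + d) + 27) = (88 + d)/(27 + 2*d*(-15 + d)))
(-20*17*32 - 14551) + I(-154, 21) = (-20*17*32 - 14551) + (88 - 154)/(27 - 30*(-154) + 2*(-154)²) = (-340*32 - 14551) - 66/(27 + 4620 + 2*23716) = (-10880 - 14551) - 66/(27 + 4620 + 47432) = -25431 - 66/52079 = -1324421115/52079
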